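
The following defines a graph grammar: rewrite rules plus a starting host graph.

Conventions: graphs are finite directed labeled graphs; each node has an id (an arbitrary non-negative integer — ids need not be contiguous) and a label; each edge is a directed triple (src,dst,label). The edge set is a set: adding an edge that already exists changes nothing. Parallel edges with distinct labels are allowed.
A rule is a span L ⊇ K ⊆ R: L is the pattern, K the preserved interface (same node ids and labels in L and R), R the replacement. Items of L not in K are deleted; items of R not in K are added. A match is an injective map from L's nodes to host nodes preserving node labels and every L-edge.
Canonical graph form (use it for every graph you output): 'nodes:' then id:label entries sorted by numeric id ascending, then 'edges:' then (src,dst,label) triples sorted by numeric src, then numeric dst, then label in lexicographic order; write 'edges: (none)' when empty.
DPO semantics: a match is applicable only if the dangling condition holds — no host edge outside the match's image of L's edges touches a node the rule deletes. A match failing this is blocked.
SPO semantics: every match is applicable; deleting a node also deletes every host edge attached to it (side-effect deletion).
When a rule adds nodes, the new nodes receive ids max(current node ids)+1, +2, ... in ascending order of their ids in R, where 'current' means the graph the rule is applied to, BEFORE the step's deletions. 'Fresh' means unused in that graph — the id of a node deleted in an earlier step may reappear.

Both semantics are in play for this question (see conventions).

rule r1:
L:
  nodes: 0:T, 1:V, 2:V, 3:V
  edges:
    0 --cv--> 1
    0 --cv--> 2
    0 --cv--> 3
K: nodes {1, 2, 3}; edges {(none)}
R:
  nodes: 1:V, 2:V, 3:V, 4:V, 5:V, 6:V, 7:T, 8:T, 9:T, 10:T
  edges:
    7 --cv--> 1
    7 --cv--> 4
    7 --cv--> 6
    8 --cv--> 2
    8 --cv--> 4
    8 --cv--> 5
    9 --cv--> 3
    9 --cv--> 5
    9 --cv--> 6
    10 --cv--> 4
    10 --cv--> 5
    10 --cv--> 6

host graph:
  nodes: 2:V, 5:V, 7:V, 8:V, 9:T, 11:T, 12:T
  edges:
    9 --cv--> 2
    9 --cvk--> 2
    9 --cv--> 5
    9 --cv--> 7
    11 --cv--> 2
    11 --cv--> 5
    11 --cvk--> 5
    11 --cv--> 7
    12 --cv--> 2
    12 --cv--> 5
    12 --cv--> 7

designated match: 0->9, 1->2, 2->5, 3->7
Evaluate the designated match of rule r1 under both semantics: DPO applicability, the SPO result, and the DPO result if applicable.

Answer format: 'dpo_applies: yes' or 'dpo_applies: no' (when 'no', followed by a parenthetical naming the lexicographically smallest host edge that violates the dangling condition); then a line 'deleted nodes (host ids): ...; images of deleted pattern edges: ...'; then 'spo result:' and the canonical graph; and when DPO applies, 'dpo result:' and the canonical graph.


dpo_applies: no
(the rule deletes node 9, which keeps host edge (9,2,cvk) outside the match image — the dangling condition fails, DPO blocks; SPO proceeds and side-deletes such edges)
deleted nodes (host ids): 9; images of deleted pattern edges: (9,2,cv); (9,5,cv); (9,7,cv)
spo result:
nodes: 2:V, 5:V, 7:V, 8:V, 11:T, 12:T, 13:V, 14:V, 15:V, 16:T, 17:T, 18:T, 19:T
edges: (11,2,cv); (11,5,cv); (11,5,cvk); (11,7,cv); (12,2,cv); (12,5,cv); (12,7,cv); (16,2,cv); (16,13,cv); (16,15,cv); (17,5,cv); (17,13,cv); (17,14,cv); (18,7,cv); (18,14,cv); (18,15,cv); (19,13,cv); (19,14,cv); (19,15,cv)


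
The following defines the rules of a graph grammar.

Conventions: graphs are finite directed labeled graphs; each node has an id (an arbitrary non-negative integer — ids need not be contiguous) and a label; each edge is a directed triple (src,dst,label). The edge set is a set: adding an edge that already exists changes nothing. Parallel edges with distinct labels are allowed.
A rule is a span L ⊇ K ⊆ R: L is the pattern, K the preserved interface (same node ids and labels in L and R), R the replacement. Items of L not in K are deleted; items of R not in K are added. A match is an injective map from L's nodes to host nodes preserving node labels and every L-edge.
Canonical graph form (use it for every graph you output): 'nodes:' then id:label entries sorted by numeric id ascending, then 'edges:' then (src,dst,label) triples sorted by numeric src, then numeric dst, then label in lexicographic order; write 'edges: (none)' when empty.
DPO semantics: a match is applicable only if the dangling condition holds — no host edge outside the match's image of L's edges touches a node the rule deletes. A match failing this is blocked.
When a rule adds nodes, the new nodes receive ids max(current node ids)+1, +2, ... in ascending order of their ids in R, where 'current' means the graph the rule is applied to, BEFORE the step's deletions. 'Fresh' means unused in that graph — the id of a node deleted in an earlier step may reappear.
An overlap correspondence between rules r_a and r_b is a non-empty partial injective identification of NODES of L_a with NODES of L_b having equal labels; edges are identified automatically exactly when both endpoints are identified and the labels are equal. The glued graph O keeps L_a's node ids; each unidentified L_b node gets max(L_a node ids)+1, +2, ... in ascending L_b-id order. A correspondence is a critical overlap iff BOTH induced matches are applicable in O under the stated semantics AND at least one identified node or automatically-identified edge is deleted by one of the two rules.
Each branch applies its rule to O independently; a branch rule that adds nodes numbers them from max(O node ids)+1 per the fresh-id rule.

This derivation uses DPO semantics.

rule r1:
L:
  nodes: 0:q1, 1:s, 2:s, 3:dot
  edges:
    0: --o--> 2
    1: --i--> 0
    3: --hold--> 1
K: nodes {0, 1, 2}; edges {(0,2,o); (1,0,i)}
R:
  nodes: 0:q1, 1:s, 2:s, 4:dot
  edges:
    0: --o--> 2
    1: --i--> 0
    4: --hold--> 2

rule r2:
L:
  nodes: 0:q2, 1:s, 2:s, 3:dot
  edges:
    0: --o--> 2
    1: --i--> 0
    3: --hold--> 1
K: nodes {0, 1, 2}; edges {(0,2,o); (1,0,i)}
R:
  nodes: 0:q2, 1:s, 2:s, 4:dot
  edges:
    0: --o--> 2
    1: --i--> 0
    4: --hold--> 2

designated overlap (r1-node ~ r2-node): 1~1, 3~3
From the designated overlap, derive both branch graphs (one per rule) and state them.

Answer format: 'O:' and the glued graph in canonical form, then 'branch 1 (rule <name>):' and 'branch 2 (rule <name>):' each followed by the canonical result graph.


O:
nodes: 0:q1, 1:s, 2:s, 3:dot, 4:q2, 5:s
edges: (0,2,o); (1,0,i); (1,4,i); (3,1,hold); (4,5,o)
branch 1 (rule r1):
nodes: 0:q1, 1:s, 2:s, 4:q2, 5:s, 6:dot
edges: (0,2,o); (1,0,i); (1,4,i); (4,5,o); (6,2,hold)
branch 2 (rule r2):
nodes: 0:q1, 1:s, 2:s, 4:q2, 5:s, 6:dot
edges: (0,2,o); (1,0,i); (1,4,i); (4,5,o); (6,5,hold)


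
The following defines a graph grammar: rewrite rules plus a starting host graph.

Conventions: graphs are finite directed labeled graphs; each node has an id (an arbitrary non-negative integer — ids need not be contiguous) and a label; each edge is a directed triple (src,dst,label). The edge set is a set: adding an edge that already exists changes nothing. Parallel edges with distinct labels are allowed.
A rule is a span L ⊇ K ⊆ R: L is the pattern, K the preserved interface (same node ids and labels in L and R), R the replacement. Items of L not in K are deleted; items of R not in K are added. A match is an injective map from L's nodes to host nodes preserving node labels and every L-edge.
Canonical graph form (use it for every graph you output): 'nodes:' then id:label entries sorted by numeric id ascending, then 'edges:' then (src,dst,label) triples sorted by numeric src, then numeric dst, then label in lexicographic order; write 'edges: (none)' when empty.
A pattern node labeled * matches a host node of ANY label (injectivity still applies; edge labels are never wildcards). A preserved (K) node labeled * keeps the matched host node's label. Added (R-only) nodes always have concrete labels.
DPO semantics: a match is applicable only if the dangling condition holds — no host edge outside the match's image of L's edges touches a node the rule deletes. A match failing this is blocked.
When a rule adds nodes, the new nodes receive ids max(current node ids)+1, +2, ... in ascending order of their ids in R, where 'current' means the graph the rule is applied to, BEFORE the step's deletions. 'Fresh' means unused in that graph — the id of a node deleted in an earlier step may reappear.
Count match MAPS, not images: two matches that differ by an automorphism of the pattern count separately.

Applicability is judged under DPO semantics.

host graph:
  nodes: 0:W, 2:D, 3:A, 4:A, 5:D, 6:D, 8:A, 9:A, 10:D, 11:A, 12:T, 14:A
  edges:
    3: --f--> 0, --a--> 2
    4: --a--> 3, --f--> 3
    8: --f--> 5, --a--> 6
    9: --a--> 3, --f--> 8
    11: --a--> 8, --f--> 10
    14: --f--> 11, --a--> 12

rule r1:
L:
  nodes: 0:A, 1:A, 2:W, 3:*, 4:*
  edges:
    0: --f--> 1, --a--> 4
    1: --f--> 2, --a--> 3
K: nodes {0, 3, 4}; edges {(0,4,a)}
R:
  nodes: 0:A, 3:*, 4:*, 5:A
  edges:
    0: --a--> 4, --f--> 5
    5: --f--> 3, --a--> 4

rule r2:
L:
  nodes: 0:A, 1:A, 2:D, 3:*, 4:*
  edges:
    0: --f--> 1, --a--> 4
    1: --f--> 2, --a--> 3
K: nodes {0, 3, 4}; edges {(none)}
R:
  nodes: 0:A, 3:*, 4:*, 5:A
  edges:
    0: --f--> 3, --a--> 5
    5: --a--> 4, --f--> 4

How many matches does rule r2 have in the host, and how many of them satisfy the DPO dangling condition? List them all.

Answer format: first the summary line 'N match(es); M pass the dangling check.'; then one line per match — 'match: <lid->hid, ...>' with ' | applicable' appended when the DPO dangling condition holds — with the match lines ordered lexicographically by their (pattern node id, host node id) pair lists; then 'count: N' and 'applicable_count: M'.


2 match(es); 1 pass the dangling check.
match: 0->9, 1->8, 2->5, 3->6, 4->3
match: 0->14, 1->11, 2->10, 3->8, 4->12 | applicable
count: 2
applicable_count: 1


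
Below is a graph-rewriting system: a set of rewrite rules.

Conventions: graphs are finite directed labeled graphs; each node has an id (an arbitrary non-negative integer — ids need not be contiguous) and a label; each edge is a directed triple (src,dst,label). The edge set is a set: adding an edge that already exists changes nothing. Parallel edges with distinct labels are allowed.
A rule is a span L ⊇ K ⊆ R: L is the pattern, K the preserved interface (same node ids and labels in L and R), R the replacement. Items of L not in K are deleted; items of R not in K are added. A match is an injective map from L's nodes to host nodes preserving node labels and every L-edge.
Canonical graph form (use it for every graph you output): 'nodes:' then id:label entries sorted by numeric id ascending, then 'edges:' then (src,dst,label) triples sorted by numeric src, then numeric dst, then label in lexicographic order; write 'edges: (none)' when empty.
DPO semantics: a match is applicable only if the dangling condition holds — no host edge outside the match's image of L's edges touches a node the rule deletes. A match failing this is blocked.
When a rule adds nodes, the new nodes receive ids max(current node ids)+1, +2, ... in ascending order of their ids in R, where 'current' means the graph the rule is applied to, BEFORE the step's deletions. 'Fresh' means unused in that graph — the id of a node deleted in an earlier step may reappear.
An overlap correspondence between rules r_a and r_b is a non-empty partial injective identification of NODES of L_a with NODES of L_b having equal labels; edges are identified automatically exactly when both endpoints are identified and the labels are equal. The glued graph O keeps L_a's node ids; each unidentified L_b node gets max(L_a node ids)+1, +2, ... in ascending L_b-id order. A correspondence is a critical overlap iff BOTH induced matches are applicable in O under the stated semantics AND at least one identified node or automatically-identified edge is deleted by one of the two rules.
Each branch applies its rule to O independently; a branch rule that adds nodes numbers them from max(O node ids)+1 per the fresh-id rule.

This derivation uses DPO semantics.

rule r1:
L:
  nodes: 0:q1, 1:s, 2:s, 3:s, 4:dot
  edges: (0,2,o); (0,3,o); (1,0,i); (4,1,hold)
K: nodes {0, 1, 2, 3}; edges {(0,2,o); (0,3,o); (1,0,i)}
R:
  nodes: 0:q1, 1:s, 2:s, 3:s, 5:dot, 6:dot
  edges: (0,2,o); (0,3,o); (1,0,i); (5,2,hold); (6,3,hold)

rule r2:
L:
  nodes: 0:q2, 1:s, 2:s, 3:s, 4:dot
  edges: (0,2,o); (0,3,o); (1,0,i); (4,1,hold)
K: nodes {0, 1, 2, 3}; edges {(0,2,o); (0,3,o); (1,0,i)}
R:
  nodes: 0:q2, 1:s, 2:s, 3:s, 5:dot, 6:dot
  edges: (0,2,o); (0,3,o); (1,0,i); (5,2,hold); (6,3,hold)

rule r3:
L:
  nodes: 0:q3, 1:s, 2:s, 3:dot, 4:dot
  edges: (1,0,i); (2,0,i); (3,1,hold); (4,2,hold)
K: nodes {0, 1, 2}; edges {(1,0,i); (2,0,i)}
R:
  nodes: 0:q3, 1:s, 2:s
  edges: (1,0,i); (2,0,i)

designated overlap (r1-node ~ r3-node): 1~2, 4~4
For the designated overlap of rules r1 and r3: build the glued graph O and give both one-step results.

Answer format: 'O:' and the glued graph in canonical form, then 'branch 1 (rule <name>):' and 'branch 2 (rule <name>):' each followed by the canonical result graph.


O:
nodes: 0:q1, 1:s, 2:s, 3:s, 4:dot, 5:q3, 6:s, 7:dot
edges: (0,2,o); (0,3,o); (1,0,i); (1,5,i); (4,1,hold); (6,5,i); (7,6,hold)
branch 1 (rule r1):
nodes: 0:q1, 1:s, 2:s, 3:s, 5:q3, 6:s, 7:dot, 8:dot, 9:dot
edges: (0,2,o); (0,3,o); (1,0,i); (1,5,i); (6,5,i); (7,6,hold); (8,2,hold); (9,3,hold)
branch 2 (rule r3):
nodes: 0:q1, 1:s, 2:s, 3:s, 5:q3, 6:s
edges: (0,2,o); (0,3,o); (1,0,i); (1,5,i); (6,5,i)


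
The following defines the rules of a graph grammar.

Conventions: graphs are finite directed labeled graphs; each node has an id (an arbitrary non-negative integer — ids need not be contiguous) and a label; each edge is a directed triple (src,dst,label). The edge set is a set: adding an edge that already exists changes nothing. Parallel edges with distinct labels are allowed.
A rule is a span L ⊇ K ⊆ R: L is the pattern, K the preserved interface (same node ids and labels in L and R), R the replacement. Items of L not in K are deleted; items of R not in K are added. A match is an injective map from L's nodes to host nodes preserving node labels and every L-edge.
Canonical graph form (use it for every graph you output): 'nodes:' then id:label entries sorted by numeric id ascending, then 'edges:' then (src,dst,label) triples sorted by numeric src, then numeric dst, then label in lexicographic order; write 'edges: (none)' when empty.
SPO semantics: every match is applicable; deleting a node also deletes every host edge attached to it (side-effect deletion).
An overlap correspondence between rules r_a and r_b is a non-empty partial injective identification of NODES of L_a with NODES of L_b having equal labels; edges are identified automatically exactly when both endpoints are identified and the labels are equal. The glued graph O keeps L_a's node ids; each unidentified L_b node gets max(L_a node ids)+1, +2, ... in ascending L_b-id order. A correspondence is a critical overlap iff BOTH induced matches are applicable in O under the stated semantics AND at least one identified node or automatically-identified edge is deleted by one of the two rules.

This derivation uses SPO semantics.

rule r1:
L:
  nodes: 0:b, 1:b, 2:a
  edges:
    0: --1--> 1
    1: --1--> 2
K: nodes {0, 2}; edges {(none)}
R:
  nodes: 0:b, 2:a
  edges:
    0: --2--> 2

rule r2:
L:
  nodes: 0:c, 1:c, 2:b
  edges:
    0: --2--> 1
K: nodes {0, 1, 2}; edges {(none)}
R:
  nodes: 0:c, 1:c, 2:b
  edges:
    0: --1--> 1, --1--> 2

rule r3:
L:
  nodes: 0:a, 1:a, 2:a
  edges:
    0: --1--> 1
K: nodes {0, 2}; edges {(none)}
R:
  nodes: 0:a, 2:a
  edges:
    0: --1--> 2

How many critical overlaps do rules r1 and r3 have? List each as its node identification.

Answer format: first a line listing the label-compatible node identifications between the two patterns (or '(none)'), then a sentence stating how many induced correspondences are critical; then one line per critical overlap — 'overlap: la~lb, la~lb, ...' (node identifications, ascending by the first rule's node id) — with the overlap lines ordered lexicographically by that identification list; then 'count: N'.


label-compatible node identifications between L(r1) and L(r3): 2~0, 2~1, 2~2
1 of the induced correspondences is a critical overlap of r1 and r3.
overlap: 2~1
count: 1


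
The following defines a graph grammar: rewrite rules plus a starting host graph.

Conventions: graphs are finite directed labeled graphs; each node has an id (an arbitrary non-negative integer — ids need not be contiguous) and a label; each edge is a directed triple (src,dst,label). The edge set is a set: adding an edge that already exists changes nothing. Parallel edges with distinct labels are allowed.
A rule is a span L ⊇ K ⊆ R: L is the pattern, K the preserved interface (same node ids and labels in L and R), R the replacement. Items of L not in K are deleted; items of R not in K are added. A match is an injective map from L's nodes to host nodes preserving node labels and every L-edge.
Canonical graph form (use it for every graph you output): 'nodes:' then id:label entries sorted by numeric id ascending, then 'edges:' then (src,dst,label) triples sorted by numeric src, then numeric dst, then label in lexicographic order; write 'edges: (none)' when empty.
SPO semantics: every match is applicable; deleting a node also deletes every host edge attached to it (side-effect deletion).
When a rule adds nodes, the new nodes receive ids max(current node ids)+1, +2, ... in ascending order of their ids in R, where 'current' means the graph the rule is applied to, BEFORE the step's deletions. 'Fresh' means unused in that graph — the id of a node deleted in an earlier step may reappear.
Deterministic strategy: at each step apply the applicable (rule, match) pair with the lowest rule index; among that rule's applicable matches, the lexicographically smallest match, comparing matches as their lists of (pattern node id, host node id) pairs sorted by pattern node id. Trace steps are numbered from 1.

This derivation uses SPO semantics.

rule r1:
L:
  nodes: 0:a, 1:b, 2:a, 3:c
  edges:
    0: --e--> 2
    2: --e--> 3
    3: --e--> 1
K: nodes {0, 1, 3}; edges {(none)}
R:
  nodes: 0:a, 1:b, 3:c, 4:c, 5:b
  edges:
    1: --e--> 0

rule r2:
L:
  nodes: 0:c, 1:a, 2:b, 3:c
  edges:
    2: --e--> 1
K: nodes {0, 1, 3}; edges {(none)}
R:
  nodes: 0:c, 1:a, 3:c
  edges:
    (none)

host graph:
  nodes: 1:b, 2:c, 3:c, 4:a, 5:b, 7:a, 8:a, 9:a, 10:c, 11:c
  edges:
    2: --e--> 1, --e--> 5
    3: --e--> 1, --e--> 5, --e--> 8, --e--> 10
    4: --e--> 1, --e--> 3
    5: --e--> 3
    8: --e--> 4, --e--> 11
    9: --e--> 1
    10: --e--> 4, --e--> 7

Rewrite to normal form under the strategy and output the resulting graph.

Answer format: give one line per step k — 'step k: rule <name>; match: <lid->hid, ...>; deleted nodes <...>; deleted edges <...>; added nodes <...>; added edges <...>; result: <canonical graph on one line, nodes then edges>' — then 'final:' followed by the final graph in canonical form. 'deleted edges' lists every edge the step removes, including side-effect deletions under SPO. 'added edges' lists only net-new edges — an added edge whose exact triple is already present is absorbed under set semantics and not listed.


step 1: rule r1; match: 0->8, 1->1, 2->4, 3->3; deleted nodes 4; deleted edges (3,1,e); (4,1,e); (4,3,e); (8,4,e); (10,4,e); added nodes 12, 13; added edges (1,8,e); result: nodes: 1:b, 2:c, 3:c, 5:b, 7:a, 8:a, 9:a, 10:c, 11:c, 12:c, 13:b edges: (1,8,e); (2,1,e); (2,5,e); (3,5,e); (3,8,e); (3,10,e); (5,3,e); (8,11,e); (9,1,e); (10,7,e)
step 2: rule r2; match: 0->2, 1->8, 2->1, 3->3; deleted nodes 1; deleted edges (1,8,e); (2,1,e); (9,1,e); added nodes (none); added edges (none); result: nodes: 2:c, 3:c, 5:b, 7:a, 8:a, 9:a, 10:c, 11:c, 12:c, 13:b edges: (2,5,e); (3,5,e); (3,8,e); (3,10,e); (5,3,e); (8,11,e); (10,7,e)
final:
nodes: 2:c, 3:c, 5:b, 7:a, 8:a, 9:a, 10:c, 11:c, 12:c, 13:b
edges: (2,5,e); (3,5,e); (3,8,e); (3,10,e); (5,3,e); (8,11,e); (10,7,e)


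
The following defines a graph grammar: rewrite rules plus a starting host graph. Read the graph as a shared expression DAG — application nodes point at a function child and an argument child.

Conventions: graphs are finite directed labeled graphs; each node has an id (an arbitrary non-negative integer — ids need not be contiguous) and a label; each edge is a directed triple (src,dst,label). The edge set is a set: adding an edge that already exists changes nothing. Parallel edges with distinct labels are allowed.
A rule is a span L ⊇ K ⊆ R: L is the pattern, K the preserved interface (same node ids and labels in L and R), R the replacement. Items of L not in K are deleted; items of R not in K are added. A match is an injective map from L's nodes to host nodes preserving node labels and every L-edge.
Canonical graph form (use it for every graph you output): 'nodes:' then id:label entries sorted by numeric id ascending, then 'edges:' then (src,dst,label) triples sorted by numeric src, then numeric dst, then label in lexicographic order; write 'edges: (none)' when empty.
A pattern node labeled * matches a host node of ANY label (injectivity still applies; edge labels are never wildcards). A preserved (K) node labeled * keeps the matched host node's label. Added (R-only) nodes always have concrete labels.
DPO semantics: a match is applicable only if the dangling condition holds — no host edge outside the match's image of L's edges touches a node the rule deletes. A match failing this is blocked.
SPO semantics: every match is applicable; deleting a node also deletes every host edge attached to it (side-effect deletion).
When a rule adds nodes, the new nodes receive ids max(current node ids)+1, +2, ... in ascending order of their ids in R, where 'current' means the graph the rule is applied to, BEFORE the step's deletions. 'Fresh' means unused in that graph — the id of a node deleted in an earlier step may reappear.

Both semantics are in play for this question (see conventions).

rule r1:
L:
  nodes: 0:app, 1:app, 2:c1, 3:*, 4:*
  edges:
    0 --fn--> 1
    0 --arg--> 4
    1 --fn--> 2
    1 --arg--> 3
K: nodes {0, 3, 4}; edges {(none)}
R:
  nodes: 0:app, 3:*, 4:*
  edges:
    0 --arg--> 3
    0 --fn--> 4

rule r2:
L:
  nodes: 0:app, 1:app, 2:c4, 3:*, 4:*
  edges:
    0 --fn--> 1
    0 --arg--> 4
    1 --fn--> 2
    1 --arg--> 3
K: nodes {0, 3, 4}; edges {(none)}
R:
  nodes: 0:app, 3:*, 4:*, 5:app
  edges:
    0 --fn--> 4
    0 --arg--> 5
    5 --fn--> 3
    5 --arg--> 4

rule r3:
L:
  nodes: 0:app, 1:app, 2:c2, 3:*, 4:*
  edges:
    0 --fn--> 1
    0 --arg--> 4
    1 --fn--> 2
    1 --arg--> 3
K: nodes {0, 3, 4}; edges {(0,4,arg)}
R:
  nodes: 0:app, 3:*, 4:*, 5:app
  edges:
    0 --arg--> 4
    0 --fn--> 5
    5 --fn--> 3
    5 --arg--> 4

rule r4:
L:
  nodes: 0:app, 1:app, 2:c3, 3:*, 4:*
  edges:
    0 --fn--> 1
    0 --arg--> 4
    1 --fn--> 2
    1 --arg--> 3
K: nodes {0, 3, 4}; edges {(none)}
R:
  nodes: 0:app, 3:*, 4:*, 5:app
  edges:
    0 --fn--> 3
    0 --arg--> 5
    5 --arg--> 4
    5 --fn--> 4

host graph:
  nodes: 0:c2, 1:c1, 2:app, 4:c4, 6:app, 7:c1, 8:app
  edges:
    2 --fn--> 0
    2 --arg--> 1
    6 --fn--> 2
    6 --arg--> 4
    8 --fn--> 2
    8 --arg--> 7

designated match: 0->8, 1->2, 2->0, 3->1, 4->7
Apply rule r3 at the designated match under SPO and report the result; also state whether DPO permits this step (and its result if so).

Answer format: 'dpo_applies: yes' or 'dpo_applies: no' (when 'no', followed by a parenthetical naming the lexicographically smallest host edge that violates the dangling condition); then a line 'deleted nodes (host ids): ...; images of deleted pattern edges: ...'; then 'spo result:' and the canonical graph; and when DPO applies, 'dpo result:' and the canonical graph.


dpo_applies: no
(the rule deletes node 2, which keeps host edge (6,2,fn) outside the match image — the dangling condition fails, DPO blocks; SPO proceeds and side-deletes such edges)
deleted nodes (host ids): 0, 2; images of deleted pattern edges: (2,0,fn); (2,1,arg); (8,2,fn)
spo result:
nodes: 1:c1, 4:c4, 6:app, 7:c1, 8:app, 9:app
edges: (6,4,arg); (8,7,arg); (8,9,fn); (9,1,fn); (9,7,arg)


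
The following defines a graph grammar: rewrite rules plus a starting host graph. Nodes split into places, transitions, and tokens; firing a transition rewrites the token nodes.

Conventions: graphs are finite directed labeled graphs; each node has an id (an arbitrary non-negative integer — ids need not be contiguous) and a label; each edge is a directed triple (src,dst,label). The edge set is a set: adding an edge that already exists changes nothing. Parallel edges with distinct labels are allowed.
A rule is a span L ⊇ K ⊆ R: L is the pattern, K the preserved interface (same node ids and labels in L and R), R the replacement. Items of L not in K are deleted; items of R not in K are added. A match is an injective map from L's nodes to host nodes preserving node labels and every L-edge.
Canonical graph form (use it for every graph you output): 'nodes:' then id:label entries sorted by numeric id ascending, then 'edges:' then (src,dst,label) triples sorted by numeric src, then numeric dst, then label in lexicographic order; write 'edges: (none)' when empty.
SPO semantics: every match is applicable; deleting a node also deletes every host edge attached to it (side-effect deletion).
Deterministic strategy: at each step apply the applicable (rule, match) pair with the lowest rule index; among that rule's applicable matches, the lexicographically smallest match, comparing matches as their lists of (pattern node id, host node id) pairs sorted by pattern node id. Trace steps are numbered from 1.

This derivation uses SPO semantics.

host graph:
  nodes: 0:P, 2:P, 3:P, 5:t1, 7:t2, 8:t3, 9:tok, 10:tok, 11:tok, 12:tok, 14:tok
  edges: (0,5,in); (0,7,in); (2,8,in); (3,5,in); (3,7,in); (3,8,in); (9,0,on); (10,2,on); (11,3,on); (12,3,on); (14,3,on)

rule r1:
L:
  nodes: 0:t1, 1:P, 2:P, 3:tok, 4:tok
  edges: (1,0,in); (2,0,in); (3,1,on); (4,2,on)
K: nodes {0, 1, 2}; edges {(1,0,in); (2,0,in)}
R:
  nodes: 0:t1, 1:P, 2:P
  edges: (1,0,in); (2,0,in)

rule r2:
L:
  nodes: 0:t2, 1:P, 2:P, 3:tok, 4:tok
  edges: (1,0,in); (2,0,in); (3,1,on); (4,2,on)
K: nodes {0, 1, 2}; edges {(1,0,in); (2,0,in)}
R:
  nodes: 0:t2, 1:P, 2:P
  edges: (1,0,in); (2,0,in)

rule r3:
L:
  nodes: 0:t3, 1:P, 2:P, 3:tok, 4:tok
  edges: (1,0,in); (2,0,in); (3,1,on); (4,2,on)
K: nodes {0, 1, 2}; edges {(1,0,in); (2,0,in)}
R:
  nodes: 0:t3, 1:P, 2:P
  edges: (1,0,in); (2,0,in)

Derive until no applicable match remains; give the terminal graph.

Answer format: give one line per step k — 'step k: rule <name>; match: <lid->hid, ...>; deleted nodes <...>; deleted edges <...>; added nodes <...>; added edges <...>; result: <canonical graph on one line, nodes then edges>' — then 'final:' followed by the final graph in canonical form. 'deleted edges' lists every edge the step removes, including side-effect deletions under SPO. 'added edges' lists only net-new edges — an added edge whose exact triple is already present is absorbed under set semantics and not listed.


step 1: rule r1; match: 0->5, 1->0, 2->3, 3->9, 4->11; deleted nodes 9, 11; deleted edges (9,0,on); (11,3,on); added nodes (none); added edges (none); result: nodes: 0:P, 2:P, 3:P, 5:t1, 7:t2, 8:t3, 10:tok, 12:tok, 14:tok edges: (0,5,in); (0,7,in); (2,8,in); (3,5,in); (3,7,in); (3,8,in); (10,2,on); (12,3,on); (14,3,on)
step 2: rule r3; match: 0->8, 1->2, 2->3, 3->10, 4->12; deleted nodes 10, 12; deleted edges (10,2,on); (12,3,on); added nodes (none); added edges (none); result: nodes: 0:P, 2:P, 3:P, 5:t1, 7:t2, 8:t3, 14:tok edges: (0,5,in); (0,7,in); (2,8,in); (3,5,in); (3,7,in); (3,8,in); (14,3,on)
final:
nodes: 0:P, 2:P, 3:P, 5:t1, 7:t2, 8:t3, 14:tok
edges: (0,5,in); (0,7,in); (2,8,in); (3,5,in); (3,7,in); (3,8,in); (14,3,on)


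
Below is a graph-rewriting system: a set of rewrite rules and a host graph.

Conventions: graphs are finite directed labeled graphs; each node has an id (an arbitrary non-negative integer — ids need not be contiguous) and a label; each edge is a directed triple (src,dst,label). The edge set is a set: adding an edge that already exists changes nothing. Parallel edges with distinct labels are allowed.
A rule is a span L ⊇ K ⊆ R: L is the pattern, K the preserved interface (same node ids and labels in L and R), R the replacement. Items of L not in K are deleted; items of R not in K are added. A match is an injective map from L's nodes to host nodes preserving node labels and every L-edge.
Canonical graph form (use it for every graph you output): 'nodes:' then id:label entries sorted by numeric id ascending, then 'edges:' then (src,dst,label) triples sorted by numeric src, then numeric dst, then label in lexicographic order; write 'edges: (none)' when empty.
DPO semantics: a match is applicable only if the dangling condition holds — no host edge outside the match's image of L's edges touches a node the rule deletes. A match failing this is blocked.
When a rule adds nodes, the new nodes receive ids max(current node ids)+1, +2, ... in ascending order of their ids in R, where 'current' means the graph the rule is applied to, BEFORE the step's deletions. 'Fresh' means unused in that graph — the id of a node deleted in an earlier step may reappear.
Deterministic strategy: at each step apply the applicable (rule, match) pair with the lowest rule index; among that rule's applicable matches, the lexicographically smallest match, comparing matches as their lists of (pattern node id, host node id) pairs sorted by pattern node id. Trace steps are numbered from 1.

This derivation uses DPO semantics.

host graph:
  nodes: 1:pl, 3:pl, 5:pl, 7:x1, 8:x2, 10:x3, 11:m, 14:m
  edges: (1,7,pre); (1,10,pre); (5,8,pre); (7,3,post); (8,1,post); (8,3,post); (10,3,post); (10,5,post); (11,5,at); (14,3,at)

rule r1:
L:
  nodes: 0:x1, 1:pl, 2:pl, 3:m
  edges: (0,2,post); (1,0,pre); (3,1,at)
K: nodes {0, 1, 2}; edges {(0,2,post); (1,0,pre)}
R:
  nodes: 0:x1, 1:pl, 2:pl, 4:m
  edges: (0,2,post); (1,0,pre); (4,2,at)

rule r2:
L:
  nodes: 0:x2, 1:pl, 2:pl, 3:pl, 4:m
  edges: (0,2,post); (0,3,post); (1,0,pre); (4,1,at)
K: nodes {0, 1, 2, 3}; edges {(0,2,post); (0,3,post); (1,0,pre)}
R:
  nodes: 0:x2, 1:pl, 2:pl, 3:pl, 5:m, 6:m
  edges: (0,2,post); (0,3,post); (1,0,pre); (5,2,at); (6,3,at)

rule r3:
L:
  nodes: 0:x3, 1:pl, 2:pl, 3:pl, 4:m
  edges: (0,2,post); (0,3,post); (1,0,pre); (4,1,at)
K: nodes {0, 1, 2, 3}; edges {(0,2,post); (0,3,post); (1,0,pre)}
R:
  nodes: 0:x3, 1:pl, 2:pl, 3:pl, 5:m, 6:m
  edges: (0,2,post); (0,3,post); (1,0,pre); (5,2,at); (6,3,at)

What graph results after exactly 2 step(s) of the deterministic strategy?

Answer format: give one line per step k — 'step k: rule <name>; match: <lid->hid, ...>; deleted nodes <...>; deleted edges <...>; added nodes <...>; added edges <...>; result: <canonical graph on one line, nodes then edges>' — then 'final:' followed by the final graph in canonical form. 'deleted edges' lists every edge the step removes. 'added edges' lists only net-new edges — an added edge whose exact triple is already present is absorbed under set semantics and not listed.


step 1: rule r2; match: 0->8, 1->5, 2->1, 3->3, 4->11; deleted nodes 11; deleted edges (11,5,at); added nodes 15, 16; added edges (15,1,at); (16,3,at); result: nodes: 1:pl, 3:pl, 5:pl, 7:x1, 8:x2, 10:x3, 14:m, 15:m, 16:m edges: (1,7,pre); (1,10,pre); (5,8,pre); (7,3,post); (8,1,post); (8,3,post); (10,3,post); (10,5,post); (14,3,at); (15,1,at); (16,3,at)
step 2: rule r1; match: 0->7, 1->1, 2->3, 3->15; deleted nodes 15; deleted edges (15,1,at); added nodes 17; added edges (17,3,at); result: nodes: 1:pl, 3:pl, 5:pl, 7:x1, 8:x2, 10:x3, 14:m, 16:m, 17:m edges: (1,7,pre); (1,10,pre); (5,8,pre); (7,3,post); (8,1,post); (8,3,post); (10,3,post); (10,5,post); (14,3,at); (16,3,at); (17,3,at)
final:
nodes: 1:pl, 3:pl, 5:pl, 7:x1, 8:x2, 10:x3, 14:m, 16:m, 17:m
edges: (1,7,pre); (1,10,pre); (5,8,pre); (7,3,post); (8,1,post); (8,3,post); (10,3,post); (10,5,post); (14,3,at); (16,3,at); (17,3,at)


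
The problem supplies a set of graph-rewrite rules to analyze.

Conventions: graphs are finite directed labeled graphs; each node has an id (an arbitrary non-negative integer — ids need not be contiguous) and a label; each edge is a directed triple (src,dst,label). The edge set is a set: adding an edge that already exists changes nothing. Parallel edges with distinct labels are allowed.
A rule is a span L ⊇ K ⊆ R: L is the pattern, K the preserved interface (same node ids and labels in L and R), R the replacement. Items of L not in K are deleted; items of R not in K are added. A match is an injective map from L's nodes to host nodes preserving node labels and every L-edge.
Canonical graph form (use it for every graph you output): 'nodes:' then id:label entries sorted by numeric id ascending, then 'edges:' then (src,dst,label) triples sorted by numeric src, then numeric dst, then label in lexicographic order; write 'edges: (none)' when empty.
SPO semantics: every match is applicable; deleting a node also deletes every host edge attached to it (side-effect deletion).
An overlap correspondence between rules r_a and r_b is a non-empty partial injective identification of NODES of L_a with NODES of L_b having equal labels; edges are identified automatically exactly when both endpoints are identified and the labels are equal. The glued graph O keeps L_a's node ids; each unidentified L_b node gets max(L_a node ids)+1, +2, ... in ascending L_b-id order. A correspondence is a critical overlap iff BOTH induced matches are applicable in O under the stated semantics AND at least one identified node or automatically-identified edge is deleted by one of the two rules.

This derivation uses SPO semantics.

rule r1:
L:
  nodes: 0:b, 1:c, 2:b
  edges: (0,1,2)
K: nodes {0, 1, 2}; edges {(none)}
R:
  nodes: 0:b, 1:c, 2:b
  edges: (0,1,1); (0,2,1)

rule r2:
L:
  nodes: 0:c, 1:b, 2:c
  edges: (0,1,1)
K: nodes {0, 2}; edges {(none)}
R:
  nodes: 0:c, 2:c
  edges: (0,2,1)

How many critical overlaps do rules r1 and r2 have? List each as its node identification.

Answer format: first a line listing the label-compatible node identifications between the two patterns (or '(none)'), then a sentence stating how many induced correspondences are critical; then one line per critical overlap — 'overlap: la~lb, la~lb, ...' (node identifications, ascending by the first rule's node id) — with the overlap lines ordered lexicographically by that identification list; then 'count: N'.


label-compatible node identifications between L(r1) and L(r2): 0~1, 1~0, 1~2, 2~1
6 of the induced correspondences are critical overlaps of r1 and r2.
overlap: 0~1
overlap: 0~1, 1~0
overlap: 0~1, 1~2
overlap: 1~0, 2~1
overlap: 1~2, 2~1
overlap: 2~1
count: 6


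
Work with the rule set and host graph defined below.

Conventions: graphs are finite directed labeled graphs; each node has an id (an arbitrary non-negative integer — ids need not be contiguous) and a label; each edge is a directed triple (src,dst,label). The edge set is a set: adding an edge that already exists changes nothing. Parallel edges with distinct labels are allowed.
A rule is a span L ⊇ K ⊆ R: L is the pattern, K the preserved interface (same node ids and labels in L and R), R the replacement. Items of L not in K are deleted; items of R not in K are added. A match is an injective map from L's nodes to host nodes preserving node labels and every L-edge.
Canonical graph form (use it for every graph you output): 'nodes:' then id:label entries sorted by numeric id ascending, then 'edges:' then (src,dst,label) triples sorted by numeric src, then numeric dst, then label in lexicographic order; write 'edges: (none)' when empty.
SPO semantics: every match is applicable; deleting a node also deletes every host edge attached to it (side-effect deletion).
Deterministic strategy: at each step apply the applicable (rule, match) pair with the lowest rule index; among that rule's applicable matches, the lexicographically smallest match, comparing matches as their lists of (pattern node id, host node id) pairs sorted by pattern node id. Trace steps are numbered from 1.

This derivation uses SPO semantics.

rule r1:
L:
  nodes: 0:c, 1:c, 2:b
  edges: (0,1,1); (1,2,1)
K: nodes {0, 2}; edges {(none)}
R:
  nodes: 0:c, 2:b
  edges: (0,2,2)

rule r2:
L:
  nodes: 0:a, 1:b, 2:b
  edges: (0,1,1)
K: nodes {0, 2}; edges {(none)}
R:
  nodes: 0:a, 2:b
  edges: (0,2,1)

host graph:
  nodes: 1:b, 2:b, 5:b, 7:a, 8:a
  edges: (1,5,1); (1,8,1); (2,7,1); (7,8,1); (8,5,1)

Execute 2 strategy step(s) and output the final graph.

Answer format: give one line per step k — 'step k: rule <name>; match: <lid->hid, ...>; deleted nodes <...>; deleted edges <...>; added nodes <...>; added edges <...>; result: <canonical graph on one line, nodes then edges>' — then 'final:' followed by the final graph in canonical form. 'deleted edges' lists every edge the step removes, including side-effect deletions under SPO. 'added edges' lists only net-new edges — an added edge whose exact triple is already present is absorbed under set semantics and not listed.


step 1: rule r2; match: 0->8, 1->5, 2->1; deleted nodes 5; deleted edges (1,5,1); (8,5,1); added nodes (none); added edges (8,1,1); result: nodes: 1:b, 2:b, 7:a, 8:a edges: (1,8,1); (2,7,1); (7,8,1); (8,1,1)
step 2: rule r2; match: 0->8, 1->1, 2->2; deleted nodes 1; deleted edges (1,8,1); (8,1,1); added nodes (none); added edges (8,2,1); result: nodes: 2:b, 7:a, 8:a edges: (2,7,1); (7,8,1); (8,2,1)
final:
nodes: 2:b, 7:a, 8:a
edges: (2,7,1); (7,8,1); (8,2,1)


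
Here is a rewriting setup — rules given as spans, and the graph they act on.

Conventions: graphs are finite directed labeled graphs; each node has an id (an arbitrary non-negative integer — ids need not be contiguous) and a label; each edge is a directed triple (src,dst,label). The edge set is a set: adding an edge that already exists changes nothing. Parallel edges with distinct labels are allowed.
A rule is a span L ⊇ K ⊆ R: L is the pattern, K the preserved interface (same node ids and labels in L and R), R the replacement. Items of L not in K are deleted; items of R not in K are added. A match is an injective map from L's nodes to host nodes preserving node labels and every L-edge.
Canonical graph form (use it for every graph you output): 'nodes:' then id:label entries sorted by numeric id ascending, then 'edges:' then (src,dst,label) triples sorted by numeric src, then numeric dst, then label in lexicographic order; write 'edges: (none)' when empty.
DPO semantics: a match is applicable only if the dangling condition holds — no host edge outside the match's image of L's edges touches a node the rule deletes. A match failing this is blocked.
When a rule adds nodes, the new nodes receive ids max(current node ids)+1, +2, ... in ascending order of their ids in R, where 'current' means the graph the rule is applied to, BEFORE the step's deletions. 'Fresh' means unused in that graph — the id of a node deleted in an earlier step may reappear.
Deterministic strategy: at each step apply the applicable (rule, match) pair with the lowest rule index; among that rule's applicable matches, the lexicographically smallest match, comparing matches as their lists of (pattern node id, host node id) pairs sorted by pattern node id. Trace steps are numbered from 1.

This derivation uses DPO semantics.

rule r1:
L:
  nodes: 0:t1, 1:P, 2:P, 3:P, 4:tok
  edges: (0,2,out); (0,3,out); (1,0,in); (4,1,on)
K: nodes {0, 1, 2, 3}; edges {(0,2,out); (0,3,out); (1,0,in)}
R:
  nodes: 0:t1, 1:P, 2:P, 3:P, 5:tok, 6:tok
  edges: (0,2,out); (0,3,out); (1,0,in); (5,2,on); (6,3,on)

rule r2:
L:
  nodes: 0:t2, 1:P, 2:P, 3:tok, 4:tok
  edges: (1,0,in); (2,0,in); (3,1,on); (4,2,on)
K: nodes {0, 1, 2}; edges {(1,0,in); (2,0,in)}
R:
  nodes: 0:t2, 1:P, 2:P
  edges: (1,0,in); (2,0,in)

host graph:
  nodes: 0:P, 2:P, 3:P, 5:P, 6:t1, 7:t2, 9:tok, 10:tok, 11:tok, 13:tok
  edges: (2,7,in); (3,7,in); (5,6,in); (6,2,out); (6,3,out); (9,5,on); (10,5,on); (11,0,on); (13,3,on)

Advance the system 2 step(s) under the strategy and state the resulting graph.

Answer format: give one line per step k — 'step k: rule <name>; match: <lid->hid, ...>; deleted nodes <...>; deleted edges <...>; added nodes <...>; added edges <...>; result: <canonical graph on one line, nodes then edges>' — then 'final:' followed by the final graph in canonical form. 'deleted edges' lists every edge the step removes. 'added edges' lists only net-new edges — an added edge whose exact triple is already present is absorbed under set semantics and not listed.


step 1: rule r1; match: 0->6, 1->5, 2->2, 3->3, 4->9; deleted nodes 9; deleted edges (9,5,on); added nodes 14, 15; added edges (14,2,on); (15,3,on); result: nodes: 0:P, 2:P, 3:P, 5:P, 6:t1, 7:t2, 10:tok, 11:tok, 13:tok, 14:tok, 15:tok edges: (2,7,in); (3,7,in); (5,6,in); (6,2,out); (6,3,out); (10,5,on); (11,0,on); (13,3,on); (14,2,on); (15,3,on)
step 2: rule r1; match: 0->6, 1->5, 2->2, 3->3, 4->10; deleted nodes 10; deleted edges (10,5,on); added nodes 16, 17; added edges (16,2,on); (17,3,on); result: nodes: 0:P, 2:P, 3:P, 5:P, 6:t1, 7:t2, 11:tok, 13:tok, 14:tok, 15:tok, 16:tok, 17:tok edges: (2,7,in); (3,7,in); (5,6,in); (6,2,out); (6,3,out); (11,0,on); (13,3,on); (14,2,on); (15,3,on); (16,2,on); (17,3,on)
final:
nodes: 0:P, 2:P, 3:P, 5:P, 6:t1, 7:t2, 11:tok, 13:tok, 14:tok, 15:tok, 16:tok, 17:tok
edges: (2,7,in); (3,7,in); (5,6,in); (6,2,out); (6,3,out); (11,0,on); (13,3,on); (14,2,on); (15,3,on); (16,2,on); (17,3,on)
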